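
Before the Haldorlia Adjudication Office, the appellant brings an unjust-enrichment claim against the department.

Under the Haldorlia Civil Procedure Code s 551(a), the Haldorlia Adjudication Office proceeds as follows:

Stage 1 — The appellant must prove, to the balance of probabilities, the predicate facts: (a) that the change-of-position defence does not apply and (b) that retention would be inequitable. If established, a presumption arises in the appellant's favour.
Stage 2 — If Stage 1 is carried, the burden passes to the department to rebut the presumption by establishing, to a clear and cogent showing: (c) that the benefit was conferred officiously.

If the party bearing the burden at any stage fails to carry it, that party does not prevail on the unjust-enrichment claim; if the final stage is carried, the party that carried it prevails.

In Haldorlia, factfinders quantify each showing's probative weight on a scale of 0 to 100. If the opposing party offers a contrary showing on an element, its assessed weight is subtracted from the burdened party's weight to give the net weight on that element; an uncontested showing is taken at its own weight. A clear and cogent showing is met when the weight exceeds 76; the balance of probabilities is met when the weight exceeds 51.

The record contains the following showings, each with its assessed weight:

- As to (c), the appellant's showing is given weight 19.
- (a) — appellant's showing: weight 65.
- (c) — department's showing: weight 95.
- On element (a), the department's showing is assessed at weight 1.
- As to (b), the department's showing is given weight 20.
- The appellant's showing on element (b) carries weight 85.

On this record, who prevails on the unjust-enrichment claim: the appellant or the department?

appellant

Stage 1 (appellant, the balance of probabilities, weight exceeds 51): (a) net 65−1=64 > 51 — meets; (b) net 85−20=65 > 51 — meets.
  Stage 1 carried; the burden shifts to the department.
Stage 2 (department, a clear and cogent showing, weight exceeds 76): (c) net 95−19=76 ≤ 76 — fails.
  The department does not carry Stage 2.
The appellant prevails.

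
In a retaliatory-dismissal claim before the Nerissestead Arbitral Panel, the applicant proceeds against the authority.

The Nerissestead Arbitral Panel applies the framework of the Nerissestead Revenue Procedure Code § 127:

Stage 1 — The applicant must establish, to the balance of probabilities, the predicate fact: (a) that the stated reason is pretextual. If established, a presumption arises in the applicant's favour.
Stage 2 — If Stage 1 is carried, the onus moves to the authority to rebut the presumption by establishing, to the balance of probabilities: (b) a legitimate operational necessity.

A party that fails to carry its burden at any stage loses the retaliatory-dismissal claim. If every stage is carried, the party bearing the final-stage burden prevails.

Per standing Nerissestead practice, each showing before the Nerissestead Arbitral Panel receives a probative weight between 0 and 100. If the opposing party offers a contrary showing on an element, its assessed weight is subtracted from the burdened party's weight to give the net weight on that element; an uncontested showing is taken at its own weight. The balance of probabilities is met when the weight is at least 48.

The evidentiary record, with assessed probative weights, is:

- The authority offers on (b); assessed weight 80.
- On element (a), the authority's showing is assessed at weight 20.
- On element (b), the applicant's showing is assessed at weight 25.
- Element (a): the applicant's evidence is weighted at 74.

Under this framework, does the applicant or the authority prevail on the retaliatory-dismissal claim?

Stage 1 (applicant, the balance of probabilities, weight is at least 48): (a) net 74−20=54 ≥ 48 — meets.
  Stage 1 is satisfied; the onus moves to the authority.
Stage 2 (authority, the balance of probabilities, weight is at least 48): (b) net 80−25=55 ≥ 48 — meets.
  Stage 2 carried; the final stage is satisfied.
Every stage carried; the authority prevails.

authority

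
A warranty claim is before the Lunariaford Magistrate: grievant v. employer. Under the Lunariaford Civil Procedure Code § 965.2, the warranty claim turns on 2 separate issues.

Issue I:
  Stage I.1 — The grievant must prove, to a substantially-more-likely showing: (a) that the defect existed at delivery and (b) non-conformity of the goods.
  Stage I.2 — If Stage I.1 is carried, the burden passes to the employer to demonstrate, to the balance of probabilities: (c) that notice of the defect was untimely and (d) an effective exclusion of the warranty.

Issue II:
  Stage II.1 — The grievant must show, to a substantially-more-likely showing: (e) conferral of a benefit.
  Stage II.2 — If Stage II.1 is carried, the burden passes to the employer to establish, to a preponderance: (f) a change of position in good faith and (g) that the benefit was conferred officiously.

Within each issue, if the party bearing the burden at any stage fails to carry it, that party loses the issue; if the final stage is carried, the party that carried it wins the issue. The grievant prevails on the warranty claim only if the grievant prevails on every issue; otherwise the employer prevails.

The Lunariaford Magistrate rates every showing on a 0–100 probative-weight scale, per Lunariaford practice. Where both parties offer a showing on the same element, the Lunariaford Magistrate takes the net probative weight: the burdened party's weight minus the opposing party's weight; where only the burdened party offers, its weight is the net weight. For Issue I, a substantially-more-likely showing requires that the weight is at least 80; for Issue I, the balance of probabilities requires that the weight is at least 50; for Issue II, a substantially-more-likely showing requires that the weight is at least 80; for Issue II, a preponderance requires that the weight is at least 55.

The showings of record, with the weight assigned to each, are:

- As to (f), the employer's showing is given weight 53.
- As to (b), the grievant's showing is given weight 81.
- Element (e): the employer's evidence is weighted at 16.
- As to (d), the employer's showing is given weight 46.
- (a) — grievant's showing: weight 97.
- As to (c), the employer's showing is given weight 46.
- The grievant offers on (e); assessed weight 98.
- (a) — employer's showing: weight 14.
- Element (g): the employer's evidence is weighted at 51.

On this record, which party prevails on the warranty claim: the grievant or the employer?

— Issue I —
Stage I.1 (grievant, a substantially-more-likely showing, weight is at least 80): (a) net 97−14=83 ≥ 80 — meets; (b) 81 ≥ 80 — meets.
  Stage I.1 is satisfied; the onus moves to the employer.
Stage I.2 (employer, the balance of probabilities, weight is at least 50): (c) 46 < 50 — fails; (d) 46 < 50 — fails.
  Stage I.2 not carried; the employer fails its burden.
The grievant prevails on this issue.
— Issue II —
At Stage II.1 the grievant must meet a substantially-more-likely showing (weight is at least 80): on (e) the weight is 98 less the opposing 16 gives net 82, ≥ 80, so (e) meets the standard.
  Stage II.1 carried; the burden shifts to the employer.
At Stage II.2 the employer must meet a preponderance (weight is at least 55): on (f) the weight is 53, which does not reach 55, so (f) does not meet the standard; on (g) the weight is 51, which does not reach 55, so (g) does not meet the standard.
  Stage II.2 not carried; the employer fails its burden.
So the grievant prevails on this issue.
Per-issue: Issue I → grievant; Issue II → grievant. The grievant must prevail on every issue; overall, the grievant prevails.

grievant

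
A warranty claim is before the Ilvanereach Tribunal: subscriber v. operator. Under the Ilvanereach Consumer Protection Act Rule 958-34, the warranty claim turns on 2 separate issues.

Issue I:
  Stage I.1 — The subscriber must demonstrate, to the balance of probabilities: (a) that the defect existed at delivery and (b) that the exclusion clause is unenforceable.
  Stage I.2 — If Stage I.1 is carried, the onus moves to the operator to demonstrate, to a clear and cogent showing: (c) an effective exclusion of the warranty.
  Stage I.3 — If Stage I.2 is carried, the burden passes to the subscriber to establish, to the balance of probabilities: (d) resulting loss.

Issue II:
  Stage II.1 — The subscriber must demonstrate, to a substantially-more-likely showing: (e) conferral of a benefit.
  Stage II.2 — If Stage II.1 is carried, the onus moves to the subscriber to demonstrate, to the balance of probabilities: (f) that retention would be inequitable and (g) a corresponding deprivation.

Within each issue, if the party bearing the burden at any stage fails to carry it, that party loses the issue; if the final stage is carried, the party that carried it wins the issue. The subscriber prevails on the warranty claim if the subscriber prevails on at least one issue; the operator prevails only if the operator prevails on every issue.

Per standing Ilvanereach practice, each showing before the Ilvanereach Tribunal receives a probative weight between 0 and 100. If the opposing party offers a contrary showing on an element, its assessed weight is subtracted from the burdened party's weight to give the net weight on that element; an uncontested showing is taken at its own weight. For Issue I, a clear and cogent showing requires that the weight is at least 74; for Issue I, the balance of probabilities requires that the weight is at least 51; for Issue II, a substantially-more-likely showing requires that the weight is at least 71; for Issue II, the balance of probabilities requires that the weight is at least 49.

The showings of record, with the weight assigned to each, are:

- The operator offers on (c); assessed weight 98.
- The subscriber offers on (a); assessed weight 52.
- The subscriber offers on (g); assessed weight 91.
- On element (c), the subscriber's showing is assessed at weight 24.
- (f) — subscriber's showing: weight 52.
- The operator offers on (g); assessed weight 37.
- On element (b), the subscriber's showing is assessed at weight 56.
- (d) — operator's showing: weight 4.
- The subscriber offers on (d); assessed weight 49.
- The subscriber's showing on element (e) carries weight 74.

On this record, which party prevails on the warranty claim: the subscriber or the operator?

— Issue I —
At Stage I.1 the subscriber must meet the balance of probabilities (weight is at least 51): on (a) the weight is 52, ≥ 51, so (a) meets the standard; on (b) the weight is 56, ≥ 51, so (b) meets the standard.
  All elements met. The burden passes to the operator.
At Stage I.2 the operator must meet a clear and cogent showing (weight is at least 74): on (c) the weight is 98 less the opposing 24 gives net 74, which does reach 74, so (c) meets the standard.
  Stage I.2 carried; the burden shifts to the subscriber.
At Stage I.3 the subscriber must meet the balance of probabilities (weight is at least 51): on (d) the weight is 49 less the opposing 4 gives net 45, which does not reach 51, so (d) does not meet the standard.
  The subscriber does not carry Stage I.3.
So the operator prevails on this issue.
— Issue II —
Stage II.1 — burden on subscriber; standard: a substantially-more-likely showing (weight is at least 71).
    (e): 74 ≥ 71 [met]
  Stage II.1 is satisfied; the subscriber continues to bear the burden.
Stage II.2 — burden on subscriber; standard: the balance of probabilities (weight is at least 49).
    (f): 52 ≥ 49 [met]
    (g): 91 − 37 = 54 ≥ 49 [met]
  All elements met at the final stage.
Every stage carried; the subscriber prevails on this issue.
Per-issue: Issue I → operator; Issue II → subscriber. The subscriber must prevail on at least one issue; overall, the subscriber prevails.

subscriber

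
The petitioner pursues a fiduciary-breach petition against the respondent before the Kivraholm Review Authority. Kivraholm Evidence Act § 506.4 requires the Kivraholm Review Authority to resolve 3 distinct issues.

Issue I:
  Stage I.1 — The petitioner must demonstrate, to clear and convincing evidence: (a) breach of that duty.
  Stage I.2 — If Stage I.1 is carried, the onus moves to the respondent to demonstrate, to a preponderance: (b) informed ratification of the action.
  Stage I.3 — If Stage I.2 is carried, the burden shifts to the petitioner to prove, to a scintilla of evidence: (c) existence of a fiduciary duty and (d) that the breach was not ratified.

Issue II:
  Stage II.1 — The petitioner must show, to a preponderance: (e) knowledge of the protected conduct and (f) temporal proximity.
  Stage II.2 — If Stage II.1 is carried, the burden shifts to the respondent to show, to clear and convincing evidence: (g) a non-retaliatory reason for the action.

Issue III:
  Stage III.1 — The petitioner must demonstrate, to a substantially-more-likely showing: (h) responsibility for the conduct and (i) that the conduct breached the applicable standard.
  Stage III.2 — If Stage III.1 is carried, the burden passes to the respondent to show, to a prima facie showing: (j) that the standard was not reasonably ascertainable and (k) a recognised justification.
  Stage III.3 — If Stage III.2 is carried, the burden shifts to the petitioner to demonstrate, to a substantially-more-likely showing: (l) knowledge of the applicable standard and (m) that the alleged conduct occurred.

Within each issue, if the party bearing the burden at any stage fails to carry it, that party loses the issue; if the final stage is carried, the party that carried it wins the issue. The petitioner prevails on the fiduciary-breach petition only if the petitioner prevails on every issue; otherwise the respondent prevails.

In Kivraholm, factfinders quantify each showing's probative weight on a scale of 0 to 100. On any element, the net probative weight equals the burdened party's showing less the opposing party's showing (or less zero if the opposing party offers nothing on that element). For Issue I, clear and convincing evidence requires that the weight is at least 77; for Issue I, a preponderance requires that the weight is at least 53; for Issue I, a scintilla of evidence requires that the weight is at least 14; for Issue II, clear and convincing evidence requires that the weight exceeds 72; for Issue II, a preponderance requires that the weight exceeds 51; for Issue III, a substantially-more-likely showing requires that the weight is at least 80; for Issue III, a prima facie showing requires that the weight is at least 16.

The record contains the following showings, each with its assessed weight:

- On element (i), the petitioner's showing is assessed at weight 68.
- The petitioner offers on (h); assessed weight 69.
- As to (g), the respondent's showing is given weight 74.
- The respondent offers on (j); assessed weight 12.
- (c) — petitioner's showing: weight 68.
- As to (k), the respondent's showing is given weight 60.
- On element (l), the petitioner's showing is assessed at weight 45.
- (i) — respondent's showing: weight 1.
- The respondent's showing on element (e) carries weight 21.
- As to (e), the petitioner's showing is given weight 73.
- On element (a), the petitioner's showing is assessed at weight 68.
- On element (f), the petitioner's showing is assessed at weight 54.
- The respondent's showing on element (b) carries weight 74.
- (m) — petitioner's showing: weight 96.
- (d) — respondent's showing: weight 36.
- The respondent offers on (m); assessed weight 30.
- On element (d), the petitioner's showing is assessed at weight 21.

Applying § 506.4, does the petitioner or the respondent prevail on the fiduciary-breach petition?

respondent

— Issue I —
Stage I.1 — burden on petitioner; standard: clear and convincing evidence (weight is at least 77).
    (a): 68 < 77 [not met]
  Not every element is met, so the petitioner fails to carry Stage I.1.
The analysis ends at Stage I.1; the respondent prevails on this issue.
— Issue II —
Stage II.1 — burden on petitioner; standard: a preponderance (weight exceeds 51).
    (e): 73 − 21 = 52 > 51 [met]
    (f): 54 > 51 [met]
  Stage II.1 is satisfied; the onus moves to the respondent.
Stage II.2 — burden on respondent; standard: clear and convincing evidence (weight exceeds 72).
    (g): 74 > 72 [met]
  The respondent carries the last stage.
Every stage carried; the respondent prevails on this issue.
— Issue III —
Stage III.1 — burden on petitioner; standard: a substantially-more-likely showing (weight is at least 80).
    (h): 69 < 80 [not met]
    (i): 68 − 1 = 67 < 80 [not met]
  Stage III.1 not carried; the petitioner fails its burden.
The respondent prevails on this issue.
Per-issue: Issue I → respondent; Issue II → respondent; Issue III → respondent. The petitioner must prevail on every issue; overall, the respondent prevails.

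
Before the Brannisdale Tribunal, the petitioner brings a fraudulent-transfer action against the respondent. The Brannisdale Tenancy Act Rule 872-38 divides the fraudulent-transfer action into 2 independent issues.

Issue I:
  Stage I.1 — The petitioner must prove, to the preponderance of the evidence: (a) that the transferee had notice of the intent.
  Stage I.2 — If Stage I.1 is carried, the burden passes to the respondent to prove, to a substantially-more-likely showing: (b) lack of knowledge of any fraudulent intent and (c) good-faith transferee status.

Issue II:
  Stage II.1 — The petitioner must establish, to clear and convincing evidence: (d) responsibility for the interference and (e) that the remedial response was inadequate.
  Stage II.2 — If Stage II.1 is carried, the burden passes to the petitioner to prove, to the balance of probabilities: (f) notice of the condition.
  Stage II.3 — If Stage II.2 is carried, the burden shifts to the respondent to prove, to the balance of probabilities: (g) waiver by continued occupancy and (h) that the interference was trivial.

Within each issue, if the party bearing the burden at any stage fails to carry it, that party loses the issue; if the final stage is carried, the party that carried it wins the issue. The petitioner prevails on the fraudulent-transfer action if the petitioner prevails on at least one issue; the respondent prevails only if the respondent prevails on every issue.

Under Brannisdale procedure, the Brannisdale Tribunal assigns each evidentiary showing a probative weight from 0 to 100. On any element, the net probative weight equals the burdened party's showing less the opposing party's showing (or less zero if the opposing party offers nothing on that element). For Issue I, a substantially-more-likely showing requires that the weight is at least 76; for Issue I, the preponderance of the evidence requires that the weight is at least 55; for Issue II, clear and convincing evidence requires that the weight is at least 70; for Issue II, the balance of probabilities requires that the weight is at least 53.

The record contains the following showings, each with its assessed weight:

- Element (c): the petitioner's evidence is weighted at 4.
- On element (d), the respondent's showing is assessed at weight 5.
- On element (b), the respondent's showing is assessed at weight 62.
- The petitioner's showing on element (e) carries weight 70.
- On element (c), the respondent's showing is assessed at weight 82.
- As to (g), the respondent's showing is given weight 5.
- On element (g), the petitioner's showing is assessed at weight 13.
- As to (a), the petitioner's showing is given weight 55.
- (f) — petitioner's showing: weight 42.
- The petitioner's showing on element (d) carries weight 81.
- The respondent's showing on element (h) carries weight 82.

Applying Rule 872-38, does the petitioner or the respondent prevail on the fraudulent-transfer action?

— Issue I —
Stage I.1 — burden on petitioner; standard: the preponderance of the evidence (weight is at least 55).
    (a): 55 ≥ 55 [met]
  Stage I.1 carried; the burden shifts to the respondent.
Stage I.2 — burden on respondent; standard: a substantially-more-likely showing (weight is at least 76).
    (b): 62 < 76 [not met]
    (c): 82 − 4 = 78 ≥ 76 [met]
  Not every element is met, so the respondent fails to carry Stage I.2.
The analysis ends at Stage I.2; the petitioner prevails on this issue.
— Issue II —
Stage II.1 (petitioner, clear and convincing evidence, weight is at least 70): (d) net 81−5=76 ≥ 70 — meets; (e) 70 ≥ 70 — meets.
  Stage II.1 is satisfied; the petitioner continues to bear the burden.
Stage II.2 (petitioner, the balance of probabilities, weight is at least 53): (f) 42 < 53 — fails.
  Stage II.2 not carried; the petitioner fails its burden.
So the respondent prevails on this issue.
Per-issue: Issue I → petitioner; Issue II → respondent. The petitioner must prevail on at least one issue; overall, the petitioner prevails.

petitioner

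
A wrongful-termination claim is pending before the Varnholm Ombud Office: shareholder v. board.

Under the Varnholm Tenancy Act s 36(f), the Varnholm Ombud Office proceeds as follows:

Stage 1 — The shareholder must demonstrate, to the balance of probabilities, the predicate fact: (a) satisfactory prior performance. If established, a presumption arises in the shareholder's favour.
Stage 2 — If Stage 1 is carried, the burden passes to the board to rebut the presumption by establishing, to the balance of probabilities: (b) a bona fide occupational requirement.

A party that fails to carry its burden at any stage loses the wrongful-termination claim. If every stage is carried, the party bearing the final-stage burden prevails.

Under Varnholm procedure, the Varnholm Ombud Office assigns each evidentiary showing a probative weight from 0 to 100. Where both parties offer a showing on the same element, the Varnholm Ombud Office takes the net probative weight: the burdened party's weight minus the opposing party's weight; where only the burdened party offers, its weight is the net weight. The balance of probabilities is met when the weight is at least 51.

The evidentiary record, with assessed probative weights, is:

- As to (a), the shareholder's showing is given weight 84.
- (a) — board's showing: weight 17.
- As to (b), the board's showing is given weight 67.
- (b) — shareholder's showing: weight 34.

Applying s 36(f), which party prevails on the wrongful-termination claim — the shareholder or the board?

At Stage 1 the shareholder must meet the balance of probabilities (weight is at least 51): on (a) the weight is 84 less the opposing 17 gives net 67, which does reach 51, so (a) meets the standard.
  Stage 1 carried; the burden shifts to the board.
At Stage 2 the board must meet the balance of probabilities (weight is at least 51): on (b) the weight is 67 less the opposing 34 gives net 33, which does not reach 51, so (b) does not meet the standard.
  Stage 2 not carried; the board fails its burden.
The shareholder prevails.

shareholder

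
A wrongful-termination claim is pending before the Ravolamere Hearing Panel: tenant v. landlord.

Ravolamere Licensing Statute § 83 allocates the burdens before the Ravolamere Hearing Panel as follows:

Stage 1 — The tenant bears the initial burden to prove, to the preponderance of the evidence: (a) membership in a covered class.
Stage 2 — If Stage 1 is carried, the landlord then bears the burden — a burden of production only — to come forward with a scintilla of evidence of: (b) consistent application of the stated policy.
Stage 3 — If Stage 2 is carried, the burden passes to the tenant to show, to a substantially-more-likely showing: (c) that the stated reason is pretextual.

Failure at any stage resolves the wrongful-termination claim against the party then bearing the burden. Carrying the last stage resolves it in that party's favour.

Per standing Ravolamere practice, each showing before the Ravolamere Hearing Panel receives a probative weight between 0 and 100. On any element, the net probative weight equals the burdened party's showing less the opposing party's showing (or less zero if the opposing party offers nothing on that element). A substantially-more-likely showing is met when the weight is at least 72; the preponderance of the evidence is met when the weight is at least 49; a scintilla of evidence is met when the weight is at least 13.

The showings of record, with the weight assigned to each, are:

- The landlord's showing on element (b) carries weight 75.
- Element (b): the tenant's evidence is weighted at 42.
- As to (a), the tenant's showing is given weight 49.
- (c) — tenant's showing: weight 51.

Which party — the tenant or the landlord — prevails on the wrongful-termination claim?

Stage 1 (tenant, the preponderance of the evidence, weight is at least 49): (a) 49 ≥ 49 — meets.
  Stage 1 carried; the burden shifts to the landlord.
Stage 2 (landlord, a scintilla of evidence, weight is at least 13): (b) net 75−42=33 ≥ 13 — meets.
  All elements met. The burden passes to the tenant.
Stage 3 (tenant, a substantially-more-likely showing, weight is at least 72): (c) 51 < 72 — fails.
  Not every element is met, so the tenant fails to carry Stage 3.
So the landlord prevails.

landlord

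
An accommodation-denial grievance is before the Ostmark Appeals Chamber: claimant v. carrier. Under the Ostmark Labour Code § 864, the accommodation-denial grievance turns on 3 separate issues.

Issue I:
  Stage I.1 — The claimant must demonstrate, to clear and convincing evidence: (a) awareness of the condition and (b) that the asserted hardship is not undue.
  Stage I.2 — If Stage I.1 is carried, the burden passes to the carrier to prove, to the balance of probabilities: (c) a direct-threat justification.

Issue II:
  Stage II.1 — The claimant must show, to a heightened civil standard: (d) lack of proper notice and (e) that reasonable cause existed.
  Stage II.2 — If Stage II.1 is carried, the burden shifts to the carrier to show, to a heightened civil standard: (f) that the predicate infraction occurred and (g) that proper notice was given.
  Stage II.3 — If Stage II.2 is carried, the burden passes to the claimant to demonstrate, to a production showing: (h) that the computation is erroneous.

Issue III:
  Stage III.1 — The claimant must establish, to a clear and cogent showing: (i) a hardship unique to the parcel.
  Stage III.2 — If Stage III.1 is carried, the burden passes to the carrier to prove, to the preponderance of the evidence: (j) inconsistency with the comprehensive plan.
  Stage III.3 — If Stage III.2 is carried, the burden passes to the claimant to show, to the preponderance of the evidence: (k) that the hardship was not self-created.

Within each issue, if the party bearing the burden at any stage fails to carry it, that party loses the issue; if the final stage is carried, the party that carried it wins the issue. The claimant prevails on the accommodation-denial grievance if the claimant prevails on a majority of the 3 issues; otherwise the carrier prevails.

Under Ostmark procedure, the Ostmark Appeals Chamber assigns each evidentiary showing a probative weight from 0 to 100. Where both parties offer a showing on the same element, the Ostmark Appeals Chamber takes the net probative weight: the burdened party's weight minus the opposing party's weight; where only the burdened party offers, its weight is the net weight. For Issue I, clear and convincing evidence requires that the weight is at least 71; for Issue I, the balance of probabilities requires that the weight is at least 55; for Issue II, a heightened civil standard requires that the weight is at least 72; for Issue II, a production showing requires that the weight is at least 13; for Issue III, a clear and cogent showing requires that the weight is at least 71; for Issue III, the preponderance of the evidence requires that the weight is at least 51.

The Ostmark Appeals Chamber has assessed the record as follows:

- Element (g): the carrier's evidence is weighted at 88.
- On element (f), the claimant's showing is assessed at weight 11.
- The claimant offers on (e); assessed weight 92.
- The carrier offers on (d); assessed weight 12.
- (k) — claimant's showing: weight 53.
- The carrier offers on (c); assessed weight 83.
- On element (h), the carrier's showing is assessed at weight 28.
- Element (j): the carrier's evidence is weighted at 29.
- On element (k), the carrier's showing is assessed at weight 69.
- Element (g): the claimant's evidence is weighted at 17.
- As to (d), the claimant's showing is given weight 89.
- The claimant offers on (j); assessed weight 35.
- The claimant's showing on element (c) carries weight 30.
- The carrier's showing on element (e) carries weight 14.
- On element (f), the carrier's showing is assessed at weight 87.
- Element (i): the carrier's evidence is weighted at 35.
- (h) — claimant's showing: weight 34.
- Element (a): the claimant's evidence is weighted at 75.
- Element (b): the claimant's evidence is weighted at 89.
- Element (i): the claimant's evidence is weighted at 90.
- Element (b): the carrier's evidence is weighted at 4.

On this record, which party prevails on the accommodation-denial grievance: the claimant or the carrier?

claimant

— Issue I —
At Stage I.1 the claimant must meet clear and convincing evidence (weight is at least 71): on (a) the weight is 75, which does reach 71, so (a) meets the standard; on (b) the weight is 89 less the opposing 4 gives net 85, ≥ 71, so (b) meets the standard.
  Stage I.1 carried; the burden shifts to the carrier.
At Stage I.2 the carrier must meet the balance of probabilities (weight is at least 55): on (c) the weight is 83 less the opposing 30 gives net 53, < 55, so (c) does not meet the standard.
  The carrier does not carry Stage I.2.
The claimant prevails on this issue.
— Issue II —
At Stage II.1 the claimant must meet a heightened civil standard (weight is at least 72): on (d) the weight is 89 less the opposing 12 gives net 77, ≥ 72, so (d) meets the standard; on (e) the weight is 92 less the opposing 14 gives net 78, ≥ 72, so (e) meets the standard.
  Stage II.1 carried; the burden shifts to the carrier.
At Stage II.2 the carrier must meet a heightened civil standard (weight is at least 72): on (f) the weight is 87 less the opposing 11 gives net 76, ≥ 72, so (f) meets the standard; on (g) the weight is 88 less the opposing 17 gives net 71, which does not reach 72, so (g) does not meet the standard.
  Stage II.2 not carried; the carrier fails its burden.
The analysis ends at Stage II.2; the claimant prevails on this issue.
— Issue III —
Stage III.1 (claimant, a clear and cogent showing, weight is at least 71): (i) net 90−35=55 < 71 — fails.
  Not every element is met, so the claimant fails to carry Stage III.1.
The analysis ends at Stage III.1; the carrier prevails on this issue.
Per-issue: Issue I → claimant; Issue II → claimant; Issue III → carrier. The claimant must prevail on a majority of issues; overall, the claimant prevails.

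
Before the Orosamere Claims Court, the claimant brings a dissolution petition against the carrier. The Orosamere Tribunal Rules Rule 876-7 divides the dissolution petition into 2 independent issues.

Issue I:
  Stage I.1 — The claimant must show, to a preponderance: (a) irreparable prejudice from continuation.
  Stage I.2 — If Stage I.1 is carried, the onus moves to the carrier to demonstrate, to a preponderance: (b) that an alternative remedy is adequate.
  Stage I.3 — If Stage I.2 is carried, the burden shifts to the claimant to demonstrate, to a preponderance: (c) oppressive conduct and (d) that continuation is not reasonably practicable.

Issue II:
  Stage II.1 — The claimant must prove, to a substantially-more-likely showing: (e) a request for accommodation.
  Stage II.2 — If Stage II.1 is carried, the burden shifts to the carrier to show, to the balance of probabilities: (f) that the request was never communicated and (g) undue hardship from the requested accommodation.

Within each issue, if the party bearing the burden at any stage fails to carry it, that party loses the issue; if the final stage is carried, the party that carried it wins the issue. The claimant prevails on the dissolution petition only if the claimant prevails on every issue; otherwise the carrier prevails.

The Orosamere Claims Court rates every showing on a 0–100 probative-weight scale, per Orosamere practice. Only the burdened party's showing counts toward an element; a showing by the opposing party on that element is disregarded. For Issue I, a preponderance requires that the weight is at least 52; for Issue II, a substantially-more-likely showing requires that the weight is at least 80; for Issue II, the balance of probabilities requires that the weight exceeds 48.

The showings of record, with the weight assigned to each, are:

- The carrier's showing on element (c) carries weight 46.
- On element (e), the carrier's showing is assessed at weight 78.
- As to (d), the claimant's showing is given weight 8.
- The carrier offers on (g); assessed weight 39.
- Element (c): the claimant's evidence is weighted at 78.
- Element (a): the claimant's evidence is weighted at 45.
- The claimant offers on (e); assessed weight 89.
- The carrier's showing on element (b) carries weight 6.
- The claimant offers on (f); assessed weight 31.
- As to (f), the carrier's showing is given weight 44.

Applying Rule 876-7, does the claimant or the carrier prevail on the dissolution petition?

— Issue I —
Stage I.1 — burden on claimant; standard: a preponderance (weight is at least 52).
    (a): 45 < 52 [not met]
  The claimant does not carry Stage I.1.
So the carrier prevails on this issue.
— Issue II —
Stage II.1 (claimant, a substantially-more-likely showing, weight is at least 80): (e) 89 (carrier's 78 disregarded) ≥ 80 — meets.
  All elements met. The burden passes to the carrier.
Stage II.2 (carrier, the balance of probabilities, weight exceeds 48): (f) 44 (claimant's 31 disregarded) ≤ 48 — fails; (g) 39 ≤ 48 — fails.
  Stage II.2 not carried; the carrier fails its burden.
The analysis ends at Stage II.2; the claimant prevails on this issue.
Per-issue: Issue I → carrier; Issue II → claimant. The claimant must prevail on every issue; overall, the carrier prevails.

carrier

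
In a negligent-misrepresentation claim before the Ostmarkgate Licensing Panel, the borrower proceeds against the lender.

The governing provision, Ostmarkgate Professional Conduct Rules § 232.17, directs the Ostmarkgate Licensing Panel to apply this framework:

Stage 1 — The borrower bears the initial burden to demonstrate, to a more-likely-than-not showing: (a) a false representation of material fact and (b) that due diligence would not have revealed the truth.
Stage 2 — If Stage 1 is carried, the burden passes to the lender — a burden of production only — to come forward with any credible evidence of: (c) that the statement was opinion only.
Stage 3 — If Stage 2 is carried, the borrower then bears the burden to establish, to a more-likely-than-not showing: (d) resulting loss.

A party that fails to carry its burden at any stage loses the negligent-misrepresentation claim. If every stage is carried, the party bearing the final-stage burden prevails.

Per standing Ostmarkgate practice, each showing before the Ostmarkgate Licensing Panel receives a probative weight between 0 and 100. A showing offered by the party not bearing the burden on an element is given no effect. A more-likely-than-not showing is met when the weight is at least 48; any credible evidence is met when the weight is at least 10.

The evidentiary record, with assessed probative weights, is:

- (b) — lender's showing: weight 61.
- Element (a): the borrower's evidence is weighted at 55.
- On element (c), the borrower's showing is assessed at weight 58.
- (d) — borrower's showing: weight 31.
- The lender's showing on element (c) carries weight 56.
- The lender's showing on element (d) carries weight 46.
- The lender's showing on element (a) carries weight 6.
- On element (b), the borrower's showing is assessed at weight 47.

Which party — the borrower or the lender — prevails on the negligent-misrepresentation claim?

Stage 1 — burden on borrower; standard: a more-likely-than-not showing (weight is at least 48).
    (a): 55 (lender's 6 disregarded) ≥ 48 [met]
    (b): 47 (lender's 61 disregarded) < 48 [not met]
  Stage 1 not carried; the borrower fails its burden.
So the lender prevails.

lender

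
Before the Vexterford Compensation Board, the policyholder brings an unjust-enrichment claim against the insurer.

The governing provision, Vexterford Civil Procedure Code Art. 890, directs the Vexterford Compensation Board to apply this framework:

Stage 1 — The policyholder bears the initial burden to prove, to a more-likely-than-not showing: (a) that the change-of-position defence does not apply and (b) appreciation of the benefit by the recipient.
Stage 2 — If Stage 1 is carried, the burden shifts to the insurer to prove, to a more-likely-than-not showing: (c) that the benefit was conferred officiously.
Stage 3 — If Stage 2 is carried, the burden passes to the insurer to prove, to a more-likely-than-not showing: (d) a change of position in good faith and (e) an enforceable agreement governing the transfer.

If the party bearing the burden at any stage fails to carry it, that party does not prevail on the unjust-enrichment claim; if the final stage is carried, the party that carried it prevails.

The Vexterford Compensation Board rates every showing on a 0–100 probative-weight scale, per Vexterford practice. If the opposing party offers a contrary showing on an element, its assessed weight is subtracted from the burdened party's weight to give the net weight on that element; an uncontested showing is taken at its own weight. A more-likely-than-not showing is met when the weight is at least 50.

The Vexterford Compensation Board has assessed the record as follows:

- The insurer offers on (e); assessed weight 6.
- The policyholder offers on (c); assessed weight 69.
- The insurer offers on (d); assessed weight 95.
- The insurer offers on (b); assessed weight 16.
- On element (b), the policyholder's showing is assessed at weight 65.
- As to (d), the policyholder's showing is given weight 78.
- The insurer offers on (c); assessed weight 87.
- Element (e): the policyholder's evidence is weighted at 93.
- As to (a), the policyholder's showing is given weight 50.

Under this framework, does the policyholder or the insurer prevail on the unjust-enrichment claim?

At Stage 1 the policyholder must meet a more-likely-than-not showing (weight is at least 50): on (a) the weight is 50, which does reach 50, so (a) meets the standard; on (b) the weight is 65 less the opposing 16 gives net 49, < 50, so (b) does not meet the standard.
  Not every element is met, so the policyholder fails to carry Stage 1.
So the insurer prevails.

insurer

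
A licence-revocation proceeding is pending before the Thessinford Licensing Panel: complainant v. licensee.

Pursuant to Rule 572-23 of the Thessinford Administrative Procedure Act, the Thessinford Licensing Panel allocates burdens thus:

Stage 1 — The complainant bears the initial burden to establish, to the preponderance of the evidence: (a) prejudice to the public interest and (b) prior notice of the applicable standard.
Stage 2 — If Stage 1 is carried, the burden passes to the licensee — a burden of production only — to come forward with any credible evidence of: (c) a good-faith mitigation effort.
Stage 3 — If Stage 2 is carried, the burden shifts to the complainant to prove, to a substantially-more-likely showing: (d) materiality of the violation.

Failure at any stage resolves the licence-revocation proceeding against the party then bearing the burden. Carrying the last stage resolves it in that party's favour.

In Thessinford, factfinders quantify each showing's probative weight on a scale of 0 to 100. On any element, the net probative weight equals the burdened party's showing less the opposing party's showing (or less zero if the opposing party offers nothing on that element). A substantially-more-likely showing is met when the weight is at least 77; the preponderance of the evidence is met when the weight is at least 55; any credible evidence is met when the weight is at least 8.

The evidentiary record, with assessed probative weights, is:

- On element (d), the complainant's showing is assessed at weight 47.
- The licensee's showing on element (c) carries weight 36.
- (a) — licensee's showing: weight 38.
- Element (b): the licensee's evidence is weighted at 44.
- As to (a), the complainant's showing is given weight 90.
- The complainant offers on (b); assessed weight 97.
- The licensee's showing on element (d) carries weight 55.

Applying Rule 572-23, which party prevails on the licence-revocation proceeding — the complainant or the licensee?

Stage 1 — burden on complainant; standard: the preponderance of the evidence (weight is at least 55).
    (a): 90 − 38 = 52 < 55 [not met]
    (b): 97 − 44 = 53 < 55 [not met]
  Stage 1 not carried; the complainant fails its burden.
The licensee prevails.

licensee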